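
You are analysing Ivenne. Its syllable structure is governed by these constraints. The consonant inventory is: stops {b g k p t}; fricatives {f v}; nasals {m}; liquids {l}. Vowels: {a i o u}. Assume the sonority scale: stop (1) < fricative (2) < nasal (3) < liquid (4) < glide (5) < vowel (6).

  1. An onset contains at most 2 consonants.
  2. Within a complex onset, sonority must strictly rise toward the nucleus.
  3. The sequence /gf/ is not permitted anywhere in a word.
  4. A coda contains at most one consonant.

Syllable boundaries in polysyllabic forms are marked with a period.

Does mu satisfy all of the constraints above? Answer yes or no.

yes

mu — σ1 onset /m/, coda /∅/ ok → permitted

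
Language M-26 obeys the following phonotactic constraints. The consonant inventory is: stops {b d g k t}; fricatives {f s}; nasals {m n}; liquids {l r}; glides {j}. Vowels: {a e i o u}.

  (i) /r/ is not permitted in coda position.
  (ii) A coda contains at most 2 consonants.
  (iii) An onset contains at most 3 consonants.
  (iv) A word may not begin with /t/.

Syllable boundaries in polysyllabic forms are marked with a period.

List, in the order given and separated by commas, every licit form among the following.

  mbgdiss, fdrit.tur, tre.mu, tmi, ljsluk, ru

ru

mbgdiss — violates constraint (iii): syllable 1 onset /mbgd/ has 4 consonants (> 3) → illicit
fdrit.tur — violates constraint (i): syllable 2 coda contains /r/ → illicit
tre.mu — violates constraint (iv): word begins with /t/ → illicit
tmi — violates constraint (iv): word begins with /t/ → illicit
ljsluk — violates constraint (iii): syllable 1 onset /ljsl/ has 4 consonants (> 3) → illicit
ru — σ1 onset /r/, coda /∅/ ok → licit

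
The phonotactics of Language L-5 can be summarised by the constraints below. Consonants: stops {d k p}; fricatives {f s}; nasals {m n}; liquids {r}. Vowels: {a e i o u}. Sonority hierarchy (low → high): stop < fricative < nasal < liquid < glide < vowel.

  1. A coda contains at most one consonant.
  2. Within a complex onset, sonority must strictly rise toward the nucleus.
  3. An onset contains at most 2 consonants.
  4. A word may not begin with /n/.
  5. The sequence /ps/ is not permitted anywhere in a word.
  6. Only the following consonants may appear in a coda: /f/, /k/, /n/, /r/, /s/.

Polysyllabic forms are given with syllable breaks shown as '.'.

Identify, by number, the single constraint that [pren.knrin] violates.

[pren.knrin]: syllable 2 onset /knr/ has 3 consonants (> 2).
This is a violation of constraint 3: "An onset contains at most 2 consonants."
The remaining constraints (1, 2, 4, 5, 6) are satisfied.

3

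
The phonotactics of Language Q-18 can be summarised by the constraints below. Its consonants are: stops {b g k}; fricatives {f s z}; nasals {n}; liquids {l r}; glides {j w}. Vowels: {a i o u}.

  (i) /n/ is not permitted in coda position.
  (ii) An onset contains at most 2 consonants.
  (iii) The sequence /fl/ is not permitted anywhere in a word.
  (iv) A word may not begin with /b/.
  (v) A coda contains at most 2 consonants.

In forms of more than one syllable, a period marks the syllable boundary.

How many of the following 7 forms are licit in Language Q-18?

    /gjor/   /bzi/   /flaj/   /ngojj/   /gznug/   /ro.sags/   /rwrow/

/gjor/ — σ1 onset /gj/ (2C), coda /r/ ok → licit
/bzi/ — violates constraint (iv): word begins with /b/ → illicit
/flaj/ — violates constraint (iii): contains banned sequence /fl/ → illicit
/ngojj/ — σ1 onset /ng/ (2C), coda /jj/ (2C) ok → licit
/gznug/ — violates constraint (ii): syllable 1 onset /gzn/ has 3 consonants (> 2) → illicit
/ro.sags/ — σ1 onset /r/, coda /∅/ ok; σ2 onset /s/, coda /gs/ (2C) ok → licit
/rwrow/ — violates constraint (ii): syllable 1 onset /rwr/ has 3 consonants (> 2) → illicit
Licit: /gjor/, /ngojj/, /ro.sags/ → 3.

3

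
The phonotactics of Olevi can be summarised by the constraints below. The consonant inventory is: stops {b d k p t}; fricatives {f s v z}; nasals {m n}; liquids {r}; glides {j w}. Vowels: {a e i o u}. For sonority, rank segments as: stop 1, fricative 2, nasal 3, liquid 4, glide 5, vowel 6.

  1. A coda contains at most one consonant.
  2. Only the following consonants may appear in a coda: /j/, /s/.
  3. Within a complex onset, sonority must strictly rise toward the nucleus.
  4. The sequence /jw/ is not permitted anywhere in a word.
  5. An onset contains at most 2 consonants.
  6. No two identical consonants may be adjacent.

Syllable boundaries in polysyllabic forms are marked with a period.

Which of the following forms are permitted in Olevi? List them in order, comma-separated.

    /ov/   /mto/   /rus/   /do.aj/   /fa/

/ov/ — violates constraint 2: syllable 1 coda contains /v/, which is not a licensed coda consonant → not permitted
/mto/ — violates constraint 3: syllable 1 onset /mt/: /m/ (nasal, 3) → /t/ (stop, 1) does not rise → not permitted
/rus/ — σ1 onset /r/, coda /s/ ok → permitted
/do.aj/ — σ1 onset /d/, coda /∅/ ok; σ2 onset /∅/, coda /j/ ok → permitted
/fa/ — σ1 onset /f/, coda /∅/ ok → permitted

/rus/, /do.aj/, /fa/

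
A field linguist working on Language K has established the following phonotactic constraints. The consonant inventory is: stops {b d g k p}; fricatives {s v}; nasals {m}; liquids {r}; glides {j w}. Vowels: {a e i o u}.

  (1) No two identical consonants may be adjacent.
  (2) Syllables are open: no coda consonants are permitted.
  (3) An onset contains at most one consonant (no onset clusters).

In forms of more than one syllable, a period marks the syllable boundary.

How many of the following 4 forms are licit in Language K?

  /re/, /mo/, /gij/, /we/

3

/re/ — σ1 onset /r/, coda /∅/ ok → licit
/mo/ — σ1 onset /m/, coda /∅/ ok → licit
/gij/ — violates constraint 2: syllable 1 coda /j/ has 1 consonant (> 0) → illicit
/we/ — σ1 onset /w/, coda /∅/ ok → licit
Licit: /re/, /mo/, /we/ → 3.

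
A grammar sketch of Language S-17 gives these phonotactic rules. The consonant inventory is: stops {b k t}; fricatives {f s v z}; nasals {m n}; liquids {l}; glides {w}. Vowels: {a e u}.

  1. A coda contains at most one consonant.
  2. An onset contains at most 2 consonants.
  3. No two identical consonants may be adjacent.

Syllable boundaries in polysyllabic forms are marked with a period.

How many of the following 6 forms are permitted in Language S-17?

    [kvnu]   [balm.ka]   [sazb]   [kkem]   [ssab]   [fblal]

[kvnu] — violates constraint 2: syllable 1 onset /kvn/ has 3 consonants (> 2) → not permitted
[balm.ka] — violates constraint 1: syllable 1 coda /lm/ has 2 consonants (> 1) → not permitted
[sazb] — violates constraint 1: syllable 1 coda /zb/ has 2 consonants (> 1) → not permitted
[kkem] — violates constraint 3: adjacent identical consonants /kk/ → not permitted
[ssab] — violates constraint 3: adjacent identical consonants /ss/ → not permitted
[fblal] — violates constraint 2: syllable 1 onset /fbl/ has 3 consonants (> 2) → not permitted
No form is permitted → 0.

0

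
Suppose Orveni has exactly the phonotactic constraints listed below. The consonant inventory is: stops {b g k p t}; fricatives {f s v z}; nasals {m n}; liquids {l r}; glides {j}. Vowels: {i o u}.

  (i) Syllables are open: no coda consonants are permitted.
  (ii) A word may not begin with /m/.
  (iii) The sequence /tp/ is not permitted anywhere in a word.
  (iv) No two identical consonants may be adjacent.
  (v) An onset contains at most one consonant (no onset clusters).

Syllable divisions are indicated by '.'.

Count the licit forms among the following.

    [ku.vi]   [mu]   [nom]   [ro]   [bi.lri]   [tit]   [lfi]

[ku.vi] — σ1 onset /k/, coda /∅/ ok; σ2 onset /v/, coda /∅/ ok → licit
[mu] — violates constraint (ii): word begins with /m/ → illicit
[nom] — violates constraint (i): syllable 1 coda /m/ has 1 consonant (> 0) → illicit
[ro] — σ1 onset /r/, coda /∅/ ok → licit
[bi.lri] — violates constraint (v): syllable 2 onset /lr/ has 2 consonants (> 1) → illicit
[tit] — violates constraint (i): syllable 1 coda /t/ has 1 consonant (> 0) → illicit
[lfi] — violates constraint (v): syllable 1 onset /lf/ has 2 consonants (> 1) → illicit
Licit: [ku.vi], [ro] → 2.

2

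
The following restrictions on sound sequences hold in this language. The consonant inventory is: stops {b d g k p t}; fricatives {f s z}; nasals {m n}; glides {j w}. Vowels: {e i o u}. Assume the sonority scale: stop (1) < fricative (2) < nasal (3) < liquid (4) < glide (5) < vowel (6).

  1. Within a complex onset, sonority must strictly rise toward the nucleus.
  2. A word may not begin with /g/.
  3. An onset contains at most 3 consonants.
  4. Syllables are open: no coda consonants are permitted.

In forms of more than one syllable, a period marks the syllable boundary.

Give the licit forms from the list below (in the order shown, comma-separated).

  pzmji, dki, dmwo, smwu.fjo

dmwo, smwu.fjo

pzmji — violates constraint 3: syllable 1 onset /pzmj/ has 4 consonants (> 3) → illicit
dki — violates constraint 1: syllable 1 onset /dk/: /d/ (stop, 1) → /k/ (stop, 1) does not rise → illicit
dmwo — σ1 onset /dmw/ (1→3→5 rises), coda /∅/ ok → licit
smwu.fjo — σ1 onset /smw/ (2→3→5 rises), coda /∅/ ok; σ2 onset /fj/ (2→5 rises), coda /∅/ ok → licit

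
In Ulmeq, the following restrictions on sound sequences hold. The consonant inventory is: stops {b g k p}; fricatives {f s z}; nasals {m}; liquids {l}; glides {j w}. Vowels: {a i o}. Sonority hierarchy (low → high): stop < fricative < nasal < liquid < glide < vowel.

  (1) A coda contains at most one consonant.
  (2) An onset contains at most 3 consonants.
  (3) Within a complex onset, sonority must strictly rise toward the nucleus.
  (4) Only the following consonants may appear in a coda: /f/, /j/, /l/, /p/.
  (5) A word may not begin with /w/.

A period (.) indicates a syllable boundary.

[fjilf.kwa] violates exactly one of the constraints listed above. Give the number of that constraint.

[fjilf.kwa]: syllable 1 coda /lf/ has 2 consonants (> 1).
This is a violation of constraint 1: "A coda contains at most one consonant."
The remaining constraints (2, 3, 4, 5) are satisfied.

1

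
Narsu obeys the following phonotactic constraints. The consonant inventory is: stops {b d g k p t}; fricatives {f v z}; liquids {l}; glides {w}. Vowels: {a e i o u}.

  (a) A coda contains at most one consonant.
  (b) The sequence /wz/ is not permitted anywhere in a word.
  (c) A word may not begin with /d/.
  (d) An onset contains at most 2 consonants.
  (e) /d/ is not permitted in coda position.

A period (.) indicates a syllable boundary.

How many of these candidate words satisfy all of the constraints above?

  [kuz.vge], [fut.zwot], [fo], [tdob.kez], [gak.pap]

[kuz.vge] — σ1 onset /k/, coda /z/ ok; σ2 onset /vg/ (2C), coda /∅/ ok → phonotactically legal
[fut.zwot] — σ1 onset /f/, coda /t/ ok; σ2 onset /zw/ (2C), coda /t/ ok → phonotactically legal
[fo] — σ1 onset /f/, coda /∅/ ok → phonotactically legal
[tdob.kez] — σ1 onset /td/ (2C), coda /b/ ok; σ2 onset /k/, coda /z/ ok → phonotactically legal
[gak.pap] — σ1 onset /g/, coda /k/ ok; σ2 onset /p/, coda /p/ ok → phonotactically legal
Phonotactically legal: [kuz.vge], [fut.zwot], [fo], [tdob.kez], [gak.pap] → 5.

5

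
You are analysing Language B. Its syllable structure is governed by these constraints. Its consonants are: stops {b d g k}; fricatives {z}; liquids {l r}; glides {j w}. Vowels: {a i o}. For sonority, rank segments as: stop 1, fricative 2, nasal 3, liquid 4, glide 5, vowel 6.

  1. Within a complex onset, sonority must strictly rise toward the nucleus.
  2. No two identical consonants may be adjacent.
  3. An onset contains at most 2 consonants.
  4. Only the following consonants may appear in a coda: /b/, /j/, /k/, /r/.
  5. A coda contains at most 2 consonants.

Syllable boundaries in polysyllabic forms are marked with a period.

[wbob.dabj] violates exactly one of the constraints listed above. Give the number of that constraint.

1

[wbob.dabj]: syllable 1 onset /wb/: /w/ (glide, 5) → /b/ (stop, 1) does not rise.
This is a violation of constraint 1: "Within a complex onset, sonority must strictly rise toward the nucleus."
The remaining constraints (2, 3, 4, 5) are satisfied.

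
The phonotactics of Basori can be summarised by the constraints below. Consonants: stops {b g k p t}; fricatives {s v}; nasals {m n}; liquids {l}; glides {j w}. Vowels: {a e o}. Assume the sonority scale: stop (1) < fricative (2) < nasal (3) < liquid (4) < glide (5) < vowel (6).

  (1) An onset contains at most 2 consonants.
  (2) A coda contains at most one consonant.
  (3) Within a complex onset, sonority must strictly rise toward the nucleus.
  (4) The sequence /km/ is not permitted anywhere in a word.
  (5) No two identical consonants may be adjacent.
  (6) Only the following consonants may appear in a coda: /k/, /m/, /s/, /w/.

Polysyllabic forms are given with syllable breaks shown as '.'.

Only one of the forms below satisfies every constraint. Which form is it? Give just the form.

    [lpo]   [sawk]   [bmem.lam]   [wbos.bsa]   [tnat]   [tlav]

[lpo] — violates constraint 3: syllable 1 onset /lp/: /l/ (liquid, 4) → /p/ (stop, 1) does not rise → illicit
[sawk] — violates constraint 2: syllable 1 coda /wk/ has 2 consonants (> 1) → illicit
[bmem.lam] — σ1 onset /bm/ (1→3 rises), coda /m/ ok; σ2 onset /l/, coda /m/ ok → licit
[wbos.bsa] — violates constraint 3: syllable 1 onset /wb/: /w/ (glide, 5) → /b/ (stop, 1) does not rise → illicit
[tnat] — violates constraint 6: syllable 1 coda contains /t/, which is not a licensed coda consonant → illicit
[tlav] — violates constraint 6: syllable 1 coda contains /v/, which is not a licensed coda consonant → illicit

[bmem.lam]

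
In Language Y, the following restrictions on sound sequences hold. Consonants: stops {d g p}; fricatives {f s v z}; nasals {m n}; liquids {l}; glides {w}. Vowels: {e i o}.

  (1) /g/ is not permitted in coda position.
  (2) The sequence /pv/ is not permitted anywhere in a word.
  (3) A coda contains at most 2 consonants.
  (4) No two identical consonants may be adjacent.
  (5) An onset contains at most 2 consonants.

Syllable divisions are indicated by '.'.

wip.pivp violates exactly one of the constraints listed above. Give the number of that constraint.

4

wip.pivp: adjacent identical consonants /pp/.
This is a violation of constraint 4: "No two identical consonants may be adjacent."
The remaining constraints (1, 2, 3, 5) are satisfied.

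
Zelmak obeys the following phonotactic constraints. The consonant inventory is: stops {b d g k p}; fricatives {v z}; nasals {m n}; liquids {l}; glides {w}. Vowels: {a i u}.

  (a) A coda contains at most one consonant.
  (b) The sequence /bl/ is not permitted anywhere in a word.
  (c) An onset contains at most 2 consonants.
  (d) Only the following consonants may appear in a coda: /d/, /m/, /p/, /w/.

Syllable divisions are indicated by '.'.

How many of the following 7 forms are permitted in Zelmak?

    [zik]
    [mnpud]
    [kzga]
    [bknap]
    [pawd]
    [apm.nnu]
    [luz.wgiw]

0

[zik] — violates constraint (d): syllable 1 coda contains /k/, which is not a licensed coda consonant → not permitted
[mnpud] — violates constraint (c): syllable 1 onset /mnp/ has 3 consonants (> 2) → not permitted
[kzga] — violates constraint (c): syllable 1 onset /kzg/ has 3 consonants (> 2) → not permitted
[bknap] — violates constraint (c): syllable 1 onset /bkn/ has 3 consonants (> 2) → not permitted
[pawd] — violates constraint (a): syllable 1 coda /wd/ has 2 consonants (> 1) → not permitted
[apm.nnu] — violates constraint (a): syllable 1 coda /pm/ has 2 consonants (> 1) → not permitted
[luz.wgiw] — violates constraint (d): syllable 1 coda contains /z/, which is not a licensed coda consonant → not permitted
No form is permitted → 0.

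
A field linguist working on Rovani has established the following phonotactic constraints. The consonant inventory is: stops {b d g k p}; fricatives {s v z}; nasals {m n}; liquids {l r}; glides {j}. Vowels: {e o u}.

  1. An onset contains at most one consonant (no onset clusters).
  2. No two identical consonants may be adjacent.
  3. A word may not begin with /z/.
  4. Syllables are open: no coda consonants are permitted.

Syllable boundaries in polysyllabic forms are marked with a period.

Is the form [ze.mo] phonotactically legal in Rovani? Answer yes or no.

no

[ze.mo] — violates constraint 3: word begins with /z/ → phonotactically illegal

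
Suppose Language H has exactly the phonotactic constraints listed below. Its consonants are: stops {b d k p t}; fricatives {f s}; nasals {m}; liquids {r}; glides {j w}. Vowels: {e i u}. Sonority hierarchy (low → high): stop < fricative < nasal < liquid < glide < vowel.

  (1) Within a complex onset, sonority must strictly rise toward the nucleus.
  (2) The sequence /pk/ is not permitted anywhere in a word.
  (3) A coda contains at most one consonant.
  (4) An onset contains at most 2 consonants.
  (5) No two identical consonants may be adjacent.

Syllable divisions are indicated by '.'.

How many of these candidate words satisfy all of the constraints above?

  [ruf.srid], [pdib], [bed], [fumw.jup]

2

[ruf.srid] — σ1 onset /r/, coda /f/ ok; σ2 onset /sr/ (2→4 rises), coda /d/ ok → well-formed
[pdib] — violates constraint 1: syllable 1 onset /pd/: /p/ (stop, 1) → /d/ (stop, 1) does not rise → ill-formed
[bed] — σ1 onset /b/, coda /d/ ok → well-formed
[fumw.jup] — violates constraint 3: syllable 1 coda /mw/ has 2 consonants (> 1) → ill-formed
Well-formed: [ruf.srid], [bed] → 2.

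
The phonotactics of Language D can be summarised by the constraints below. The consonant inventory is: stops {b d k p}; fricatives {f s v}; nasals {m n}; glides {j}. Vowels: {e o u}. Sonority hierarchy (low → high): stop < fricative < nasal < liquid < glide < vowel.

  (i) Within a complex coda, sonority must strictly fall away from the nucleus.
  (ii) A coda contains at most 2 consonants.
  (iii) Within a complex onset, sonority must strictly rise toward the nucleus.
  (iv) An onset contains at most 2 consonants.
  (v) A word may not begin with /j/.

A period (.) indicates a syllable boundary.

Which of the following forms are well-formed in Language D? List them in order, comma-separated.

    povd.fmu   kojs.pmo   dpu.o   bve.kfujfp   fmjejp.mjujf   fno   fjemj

povd.fmu, kojs.pmo, fno

povd.fmu — σ1 onset /p/, coda /vd/ (2→1 falls) ok; σ2 onset /fm/ (2→3 rises), coda /∅/ ok → well-formed
kojs.pmo — σ1 onset /k/, coda /js/ (5→2 falls) ok; σ2 onset /pm/ (1→3 rises), coda /∅/ ok → well-formed
dpu.o — violates constraint (iii): syllable 1 onset /dp/: /d/ (stop, 1) → /p/ (stop, 1) does not rise → ill-formed
bve.kfujfp — violates constraint (ii): syllable 2 coda /jfp/ has 3 consonants (> 2) → ill-formed
fmjejp.mjujf — violates constraint (iv): syllable 1 onset /fmj/ has 3 consonants (> 2) → ill-formed
fno — σ1 onset /fn/ (2→3 rises), coda /∅/ ok → well-formed
fjemj — violates constraint (i): syllable 1 coda /mj/: /m/ (nasal, 3) → /j/ (glide, 5) does not fall → ill-formed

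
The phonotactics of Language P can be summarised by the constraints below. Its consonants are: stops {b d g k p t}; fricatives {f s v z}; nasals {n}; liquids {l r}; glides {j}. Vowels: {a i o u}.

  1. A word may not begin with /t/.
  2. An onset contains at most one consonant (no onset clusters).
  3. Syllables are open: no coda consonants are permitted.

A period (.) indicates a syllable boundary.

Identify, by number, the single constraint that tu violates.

tu: word begins with /t/.
This is a violation of constraint 1: "A word may not begin with /t/."
The remaining constraints (2, 3) are satisfied.

1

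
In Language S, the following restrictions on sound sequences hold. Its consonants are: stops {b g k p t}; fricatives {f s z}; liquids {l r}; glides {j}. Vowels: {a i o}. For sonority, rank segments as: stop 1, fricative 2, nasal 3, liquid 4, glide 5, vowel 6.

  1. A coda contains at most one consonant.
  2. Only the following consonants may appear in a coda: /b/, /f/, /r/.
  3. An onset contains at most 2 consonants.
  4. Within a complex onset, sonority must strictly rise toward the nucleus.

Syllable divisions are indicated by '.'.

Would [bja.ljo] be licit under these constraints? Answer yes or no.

[bja.ljo] — σ1 onset /bj/ (1→5 rises), coda /∅/ ok; σ2 onset /lj/ (4→5 rises), coda /∅/ ok → licit

yes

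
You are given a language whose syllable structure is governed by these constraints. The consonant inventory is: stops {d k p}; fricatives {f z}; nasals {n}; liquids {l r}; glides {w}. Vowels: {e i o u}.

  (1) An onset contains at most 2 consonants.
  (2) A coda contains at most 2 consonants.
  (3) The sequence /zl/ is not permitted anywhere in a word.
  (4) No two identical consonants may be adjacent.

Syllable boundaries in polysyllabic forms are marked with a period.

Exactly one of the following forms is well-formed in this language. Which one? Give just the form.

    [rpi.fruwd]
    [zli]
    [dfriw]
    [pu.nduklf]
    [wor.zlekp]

[rpi.fruwd] — σ1 onset /rp/ (2C), coda /∅/ ok; σ2 onset /fr/ (2C), coda /wd/ (2C) ok → well-formed
[zli] — violates constraint 3: contains banned sequence /zl/ → ill-formed
[dfriw] — violates constraint 1: syllable 1 onset /dfr/ has 3 consonants (> 2) → ill-formed
[pu.nduklf] — violates constraint 2: syllable 2 coda /klf/ has 3 consonants (> 2) → ill-formed
[wor.zlekp] — violates constraint 3: contains banned sequence /zl/ → ill-formed

[rpi.fruwd]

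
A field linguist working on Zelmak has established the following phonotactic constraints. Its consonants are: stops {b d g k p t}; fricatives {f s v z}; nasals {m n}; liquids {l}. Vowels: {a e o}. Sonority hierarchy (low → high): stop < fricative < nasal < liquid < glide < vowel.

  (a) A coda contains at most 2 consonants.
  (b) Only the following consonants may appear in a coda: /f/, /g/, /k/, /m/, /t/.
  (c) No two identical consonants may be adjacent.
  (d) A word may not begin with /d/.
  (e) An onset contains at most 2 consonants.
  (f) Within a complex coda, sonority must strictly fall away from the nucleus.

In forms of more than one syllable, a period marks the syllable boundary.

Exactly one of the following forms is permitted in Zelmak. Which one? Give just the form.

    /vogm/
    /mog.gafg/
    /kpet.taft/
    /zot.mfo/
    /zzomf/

/vogm/ — violates constraint (f): syllable 1 coda /gm/: /g/ (stop, 1) → /m/ (nasal, 3) does not fall → not permitted
/mog.gafg/ — violates constraint (c): adjacent identical consonants /gg/ → not permitted
/kpet.taft/ — violates constraint (c): adjacent identical consonants /tt/ → not permitted
/zot.mfo/ — σ1 onset /z/, coda /t/ ok; σ2 onset /mf/ (2C), coda /∅/ ok → permitted
/zzomf/ — violates constraint (c): adjacent identical consonants /zz/ → not permitted

/zot.mfo/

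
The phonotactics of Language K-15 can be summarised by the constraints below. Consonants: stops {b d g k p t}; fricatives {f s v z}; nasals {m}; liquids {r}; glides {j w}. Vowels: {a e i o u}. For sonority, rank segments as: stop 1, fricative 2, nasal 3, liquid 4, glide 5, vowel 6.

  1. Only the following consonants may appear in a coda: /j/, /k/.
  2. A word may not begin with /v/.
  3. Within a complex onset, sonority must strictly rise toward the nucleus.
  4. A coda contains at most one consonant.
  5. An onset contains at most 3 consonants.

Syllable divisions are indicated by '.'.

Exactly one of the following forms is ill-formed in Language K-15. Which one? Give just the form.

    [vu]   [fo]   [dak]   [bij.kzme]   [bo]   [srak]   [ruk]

[vu] — violates constraint 2: word begins with /v/ → ill-formed
[fo] — σ1 onset /f/, coda /∅/ ok → well-formed
[dak] — σ1 onset /d/, coda /k/ ok → well-formed
[bij.kzme] — σ1 onset /b/, coda /j/ ok; σ2 onset /kzm/ (1→2→3 rises), coda /∅/ ok → well-formed
[bo] — σ1 onset /b/, coda /∅/ ok → well-formed
[srak] — σ1 onset /sr/ (2→4 rises), coda /k/ ok → well-formed
[ruk] — σ1 onset /r/, coda /k/ ok → well-formed

[vu]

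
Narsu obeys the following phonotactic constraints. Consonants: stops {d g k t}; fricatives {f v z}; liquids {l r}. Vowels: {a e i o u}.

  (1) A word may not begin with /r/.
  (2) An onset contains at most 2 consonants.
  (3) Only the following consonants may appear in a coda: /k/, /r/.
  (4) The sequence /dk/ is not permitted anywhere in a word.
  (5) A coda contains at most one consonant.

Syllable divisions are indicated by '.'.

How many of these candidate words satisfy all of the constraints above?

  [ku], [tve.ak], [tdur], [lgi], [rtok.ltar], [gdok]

5

[ku] — σ1 onset /k/, coda /∅/ ok → permitted
[tve.ak] — σ1 onset /tv/ (2C), coda /∅/ ok; σ2 onset /∅/, coda /k/ ok → permitted
[tdur] — σ1 onset /td/ (2C), coda /r/ ok → permitted
[lgi] — σ1 onset /lg/ (2C), coda /∅/ ok → permitted
[rtok.ltar] — violates constraint 1: word begins with /r/ → not permitted
[gdok] — σ1 onset /gd/ (2C), coda /k/ ok → permitted
Permitted: [ku], [tve.ak], [tdur], [lgi], [gdok] → 5.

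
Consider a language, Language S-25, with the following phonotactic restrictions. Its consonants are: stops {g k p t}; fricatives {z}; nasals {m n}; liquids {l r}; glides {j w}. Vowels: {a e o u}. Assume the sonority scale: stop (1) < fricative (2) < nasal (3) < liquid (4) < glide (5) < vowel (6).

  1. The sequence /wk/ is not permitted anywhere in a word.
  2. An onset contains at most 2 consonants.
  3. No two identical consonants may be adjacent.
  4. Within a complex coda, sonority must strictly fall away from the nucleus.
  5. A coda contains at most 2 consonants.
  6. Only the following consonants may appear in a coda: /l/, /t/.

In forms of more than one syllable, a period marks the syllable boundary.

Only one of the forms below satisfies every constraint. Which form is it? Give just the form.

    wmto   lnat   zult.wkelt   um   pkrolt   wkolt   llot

wmto — violates constraint 2: syllable 1 onset /wmt/ has 3 consonants (> 2) → not permitted
lnat — σ1 onset /ln/ (2C), coda /t/ ok → permitted
zult.wkelt — violates constraint 1: contains banned sequence /wk/ → not permitted
um — violates constraint 6: syllable 1 coda contains /m/, which is not a licensed coda consonant → not permitted
pkrolt — violates constraint 2: syllable 1 onset /pkr/ has 3 consonants (> 2) → not permitted
wkolt — violates constraint 1: contains banned sequence /wk/ → not permitted
llot — violates constraint 3: adjacent identical consonants /ll/ → not permitted

lnat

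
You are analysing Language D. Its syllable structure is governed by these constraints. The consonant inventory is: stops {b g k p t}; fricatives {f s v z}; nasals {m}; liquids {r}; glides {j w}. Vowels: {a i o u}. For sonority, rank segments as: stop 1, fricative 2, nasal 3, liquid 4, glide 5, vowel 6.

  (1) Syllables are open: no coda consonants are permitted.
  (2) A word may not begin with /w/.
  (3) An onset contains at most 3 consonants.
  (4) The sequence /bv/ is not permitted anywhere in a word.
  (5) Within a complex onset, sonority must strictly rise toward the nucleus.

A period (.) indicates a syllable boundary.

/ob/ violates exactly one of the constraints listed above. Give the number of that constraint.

/ob/: syllable 1 coda /b/ has 1 consonant (> 0).
This is a violation of constraint 1: "Syllables are open: no coda consonants are permitted."
The remaining constraints (2, 3, 4, 5) are satisfied.

1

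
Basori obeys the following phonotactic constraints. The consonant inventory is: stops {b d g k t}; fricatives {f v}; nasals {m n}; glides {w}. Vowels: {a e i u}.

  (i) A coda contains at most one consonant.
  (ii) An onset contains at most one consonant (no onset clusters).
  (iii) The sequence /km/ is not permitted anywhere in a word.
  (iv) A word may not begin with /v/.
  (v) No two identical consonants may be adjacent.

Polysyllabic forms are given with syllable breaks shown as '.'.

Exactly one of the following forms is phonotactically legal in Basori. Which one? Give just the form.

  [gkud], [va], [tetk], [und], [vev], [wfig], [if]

[gkud] — violates constraint (ii): syllable 1 onset /gk/ has 2 consonants (> 1) → phonotactically illegal
[va] — violates constraint (iv): word begins with /v/ → phonotactically illegal
[tetk] — violates constraint (i): syllable 1 coda /tk/ has 2 consonants (> 1) → phonotactically illegal
[und] — violates constraint (i): syllable 1 coda /nd/ has 2 consonants (> 1) → phonotactically illegal
[vev] — violates constraint (iv): word begins with /v/ → phonotactically illegal
[wfig] — violates constraint (ii): syllable 1 onset /wf/ has 2 consonants (> 1) → phonotactically illegal
[if] — σ1 onset /∅/, coda /f/ ok → phonotactically legal

[if]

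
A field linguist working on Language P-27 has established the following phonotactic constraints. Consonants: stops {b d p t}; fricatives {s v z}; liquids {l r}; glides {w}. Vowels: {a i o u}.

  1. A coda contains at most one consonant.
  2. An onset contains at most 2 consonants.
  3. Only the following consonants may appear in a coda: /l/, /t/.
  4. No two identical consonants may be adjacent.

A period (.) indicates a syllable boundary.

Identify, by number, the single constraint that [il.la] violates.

[il.la]: adjacent identical consonants /ll/.
This is a violation of constraint 4: "No two identical consonants may be adjacent."
The remaining constraints (1, 2, 3) are satisfied.

4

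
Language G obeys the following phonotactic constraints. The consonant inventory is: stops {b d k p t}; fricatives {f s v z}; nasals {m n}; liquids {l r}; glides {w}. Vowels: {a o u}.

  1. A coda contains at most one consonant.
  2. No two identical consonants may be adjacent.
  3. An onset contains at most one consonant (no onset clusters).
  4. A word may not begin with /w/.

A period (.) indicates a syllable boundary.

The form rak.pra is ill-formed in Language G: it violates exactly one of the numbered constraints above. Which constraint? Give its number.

3

rak.pra: syllable 2 onset /pr/ has 2 consonants (> 1).
This is a violation of constraint 3: "An onset contains at most one consonant (no onset clusters)."
The remaining constraints (1, 2, 4) are satisfied.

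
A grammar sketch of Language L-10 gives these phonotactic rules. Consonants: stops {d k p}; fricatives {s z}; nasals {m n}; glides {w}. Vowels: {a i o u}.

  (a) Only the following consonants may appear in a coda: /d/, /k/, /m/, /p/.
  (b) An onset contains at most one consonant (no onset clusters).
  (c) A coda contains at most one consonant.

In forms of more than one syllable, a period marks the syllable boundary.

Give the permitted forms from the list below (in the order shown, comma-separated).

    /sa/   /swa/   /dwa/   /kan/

/sa/ — σ1 onset /s/, coda /∅/ ok → permitted
/swa/ — violates constraint (b): syllable 1 onset /sw/ has 2 consonants (> 1) → not permitted
/dwa/ — violates constraint (b): syllable 1 onset /dw/ has 2 consonants (> 1) → not permitted
/kan/ — violates constraint (a): syllable 1 coda contains /n/, which is not a licensed coda consonant → not permitted

/sa/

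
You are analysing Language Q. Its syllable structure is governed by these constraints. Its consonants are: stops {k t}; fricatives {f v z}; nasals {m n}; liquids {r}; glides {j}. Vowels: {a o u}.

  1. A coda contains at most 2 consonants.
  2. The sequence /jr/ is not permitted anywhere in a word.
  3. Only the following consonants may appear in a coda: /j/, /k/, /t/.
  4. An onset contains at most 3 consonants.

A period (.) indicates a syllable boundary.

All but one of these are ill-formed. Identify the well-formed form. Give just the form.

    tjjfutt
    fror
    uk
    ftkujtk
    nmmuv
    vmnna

uk

tjjfutt — violates constraint 4: syllable 1 onset /tjjf/ has 4 consonants (> 3) → ill-formed
fror — violates constraint 3: syllable 1 coda contains /r/, which is not a licensed coda consonant → ill-formed
uk — σ1 onset /∅/, coda /k/ ok → well-formed
ftkujtk — violates constraint 1: syllable 1 coda /jtk/ has 3 consonants (> 2) → ill-formed
nmmuv — violates constraint 3: syllable 1 coda contains /v/, which is not a licensed coda consonant → ill-formed
vmnna — violates constraint 4: syllable 1 onset /vmnn/ has 4 consonants (> 3) → ill-formed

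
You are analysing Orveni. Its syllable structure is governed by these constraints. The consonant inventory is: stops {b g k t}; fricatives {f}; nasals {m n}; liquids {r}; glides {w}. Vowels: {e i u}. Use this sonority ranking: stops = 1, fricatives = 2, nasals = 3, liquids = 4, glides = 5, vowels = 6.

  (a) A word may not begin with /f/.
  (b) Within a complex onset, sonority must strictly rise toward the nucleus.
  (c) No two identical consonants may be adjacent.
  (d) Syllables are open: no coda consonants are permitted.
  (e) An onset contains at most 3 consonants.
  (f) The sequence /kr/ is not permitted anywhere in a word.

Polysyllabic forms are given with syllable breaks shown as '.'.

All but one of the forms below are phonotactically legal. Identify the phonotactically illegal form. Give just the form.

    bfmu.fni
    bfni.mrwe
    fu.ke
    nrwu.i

fu.ke

bfmu.fni — σ1 onset /bfm/ (1→2→3 rises), coda /∅/ ok; σ2 onset /fn/ (2→3 rises), coda /∅/ ok → phonotactically legal
bfni.mrwe — σ1 onset /bfn/ (1→2→3 rises), coda /∅/ ok; σ2 onset /mrw/ (3→4→5 rises), coda /∅/ ok → phonotactically legal
fu.ke — violates constraint (a): word begins with /f/ → phonotactically illegal
nrwu.i — σ1 onset /nrw/ (3→4→5 rises), coda /∅/ ok; σ2 onset /∅/, coda /∅/ ok → phonotactically legal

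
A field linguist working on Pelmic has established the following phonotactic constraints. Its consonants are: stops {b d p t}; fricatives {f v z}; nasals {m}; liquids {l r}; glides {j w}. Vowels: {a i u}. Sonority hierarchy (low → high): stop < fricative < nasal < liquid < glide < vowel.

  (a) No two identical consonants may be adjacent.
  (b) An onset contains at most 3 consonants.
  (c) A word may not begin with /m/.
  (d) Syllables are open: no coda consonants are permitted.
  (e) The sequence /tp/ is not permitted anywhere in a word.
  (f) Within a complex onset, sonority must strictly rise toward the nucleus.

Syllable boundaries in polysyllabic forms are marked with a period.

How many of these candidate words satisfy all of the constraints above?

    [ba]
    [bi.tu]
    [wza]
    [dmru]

[ba] — σ1 onset /b/, coda /∅/ ok → permitted
[bi.tu] — σ1 onset /b/, coda /∅/ ok; σ2 onset /t/, coda /∅/ ok → permitted
[wza] — violates constraint (f): syllable 1 onset /wz/: /w/ (glide, 5) → /z/ (fricative, 2) does not rise → not permitted
[dmru] — σ1 onset /dmr/ (1→3→4 rises), coda /∅/ ok → permitted
Permitted: [ba], [bi.tu], [dmru] → 3.

3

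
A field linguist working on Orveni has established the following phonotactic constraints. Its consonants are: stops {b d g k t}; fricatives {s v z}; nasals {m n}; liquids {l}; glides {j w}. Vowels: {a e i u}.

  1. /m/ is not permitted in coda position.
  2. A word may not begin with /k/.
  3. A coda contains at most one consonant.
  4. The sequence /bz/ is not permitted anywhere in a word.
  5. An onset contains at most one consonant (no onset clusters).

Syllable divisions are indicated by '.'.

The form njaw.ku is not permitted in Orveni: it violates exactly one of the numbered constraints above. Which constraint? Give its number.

5

njaw.ku: syllable 1 onset /nj/ has 2 consonants (> 1).
This is a violation of constraint 5: "An onset contains at most one consonant (no onset clusters)."
The remaining constraints (1, 2, 3, 4) are satisfied.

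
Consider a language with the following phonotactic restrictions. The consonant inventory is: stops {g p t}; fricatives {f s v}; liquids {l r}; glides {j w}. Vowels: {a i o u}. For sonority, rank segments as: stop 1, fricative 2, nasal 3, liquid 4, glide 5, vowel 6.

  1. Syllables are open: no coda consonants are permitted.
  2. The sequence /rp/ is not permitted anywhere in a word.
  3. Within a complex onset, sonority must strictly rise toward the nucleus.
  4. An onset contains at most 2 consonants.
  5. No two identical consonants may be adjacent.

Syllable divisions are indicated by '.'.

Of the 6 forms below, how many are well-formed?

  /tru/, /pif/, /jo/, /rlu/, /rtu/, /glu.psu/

3

/tru/ — σ1 onset /tr/ (1→4 rises), coda /∅/ ok → well-formed
/pif/ — violates constraint 1: syllable 1 coda /f/ has 1 consonant (> 0) → ill-formed
/jo/ — σ1 onset /j/, coda /∅/ ok → well-formed
/rlu/ — violates constraint 3: syllable 1 onset /rl/: /r/ (liquid, 4) → /l/ (liquid, 4) does not rise → ill-formed
/rtu/ — violates constraint 3: syllable 1 onset /rt/: /r/ (liquid, 4) → /t/ (stop, 1) does not rise → ill-formed
/glu.psu/ — σ1 onset /gl/ (1→4 rises), coda /∅/ ok; σ2 onset /ps/ (1→2 rises), coda /∅/ ok → well-formed
Well-formed: /tru/, /jo/, /glu.psu/ → 3.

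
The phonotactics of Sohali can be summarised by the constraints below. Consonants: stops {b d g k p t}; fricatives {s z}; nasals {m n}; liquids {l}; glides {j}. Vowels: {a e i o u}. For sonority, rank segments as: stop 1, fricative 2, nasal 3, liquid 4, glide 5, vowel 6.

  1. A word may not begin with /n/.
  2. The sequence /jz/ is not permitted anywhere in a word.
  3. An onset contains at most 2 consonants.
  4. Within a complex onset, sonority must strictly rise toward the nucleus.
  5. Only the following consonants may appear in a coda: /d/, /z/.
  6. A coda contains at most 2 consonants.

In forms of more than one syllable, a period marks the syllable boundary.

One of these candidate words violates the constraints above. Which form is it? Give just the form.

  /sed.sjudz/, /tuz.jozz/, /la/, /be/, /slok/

/sed.sjudz/ — σ1 onset /s/, coda /d/ ok; σ2 onset /sj/ (2→5 rises), coda /dz/ (2C) ok → permitted
/tuz.jozz/ — σ1 onset /t/, coda /z/ ok; σ2 onset /j/, coda /zz/ (2C) ok → permitted
/la/ — σ1 onset /l/, coda /∅/ ok → permitted
/be/ — σ1 onset /b/, coda /∅/ ok → permitted
/slok/ — violates constraint 5: syllable 1 coda contains /k/, which is not a licensed coda consonant → not permitted

/slok/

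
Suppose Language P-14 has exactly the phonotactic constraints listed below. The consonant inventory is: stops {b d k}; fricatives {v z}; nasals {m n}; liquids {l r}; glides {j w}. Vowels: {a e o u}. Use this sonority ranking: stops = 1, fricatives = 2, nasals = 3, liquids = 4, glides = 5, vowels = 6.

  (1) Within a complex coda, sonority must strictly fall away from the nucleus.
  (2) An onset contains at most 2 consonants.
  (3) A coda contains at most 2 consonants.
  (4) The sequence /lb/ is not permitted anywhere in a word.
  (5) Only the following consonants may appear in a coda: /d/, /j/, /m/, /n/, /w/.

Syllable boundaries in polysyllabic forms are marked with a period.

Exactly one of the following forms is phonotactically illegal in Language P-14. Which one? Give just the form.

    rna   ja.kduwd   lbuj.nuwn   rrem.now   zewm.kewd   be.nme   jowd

lbuj.nuwn

rna — σ1 onset /rn/ (2C), coda /∅/ ok → phonotactically legal
ja.kduwd — σ1 onset /j/, coda /∅/ ok; σ2 onset /kd/ (2C), coda /wd/ (5→1 falls) ok → phonotactically legal
lbuj.nuwn — violates constraint 4: contains banned sequence /lb/ → phonotactically illegal
rrem.now — σ1 onset /rr/ (2C), coda /m/ ok; σ2 onset /n/, coda /w/ ok → phonotactically legal
zewm.kewd — σ1 onset /z/, coda /wm/ (5→3 falls) ok; σ2 onset /k/, coda /wd/ (5→1 falls) ok → phonotactically legal
be.nme — σ1 onset /b/, coda /∅/ ok; σ2 onset /nm/ (2C), coda /∅/ ok → phonotactically legal
jowd — σ1 onset /j/, coda /wd/ (5→1 falls) ok → phonotactically legal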